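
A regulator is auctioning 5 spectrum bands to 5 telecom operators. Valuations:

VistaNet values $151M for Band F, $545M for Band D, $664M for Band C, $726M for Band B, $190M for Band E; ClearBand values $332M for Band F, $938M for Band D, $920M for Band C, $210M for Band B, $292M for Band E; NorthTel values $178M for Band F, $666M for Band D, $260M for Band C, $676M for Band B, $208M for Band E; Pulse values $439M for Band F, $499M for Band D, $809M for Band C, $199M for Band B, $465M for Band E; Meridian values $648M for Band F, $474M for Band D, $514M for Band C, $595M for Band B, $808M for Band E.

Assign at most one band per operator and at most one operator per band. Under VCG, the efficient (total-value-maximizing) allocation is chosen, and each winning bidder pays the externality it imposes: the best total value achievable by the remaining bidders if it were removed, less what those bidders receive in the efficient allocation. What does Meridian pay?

Efficient allocation: VistaNet→Band B ($726M), ClearBand→Band C ($920M), NorthTel→Band D ($666M), Pulse→Band F ($439M), Meridian→Band E ($808M); total welfare W = $3559M.
Meridian receives Band E at value $808M, so the others get W − 808 = $2751M.
Without Meridian: best allocation of the remaining 4 bidders over all 5 bands is VistaNet→Band B ($726M), ClearBand→Band C ($920M), NorthTel→Band D ($666M), Pulse→Band E ($465M), total $2777M.
VCG payment = (others' best without Meridian) − (others' welfare with Meridian) = 2777 − 2751 = $26M.

Meridian pays $26M.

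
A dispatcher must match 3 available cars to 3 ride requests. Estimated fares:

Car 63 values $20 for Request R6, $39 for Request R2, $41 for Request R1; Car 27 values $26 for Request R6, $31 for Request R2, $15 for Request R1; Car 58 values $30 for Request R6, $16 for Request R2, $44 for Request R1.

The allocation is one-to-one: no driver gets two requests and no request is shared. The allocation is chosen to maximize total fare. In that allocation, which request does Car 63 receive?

Car 63 receives Request R2.

This is a one-to-one assignment (maximum-weight bipartite matching).
Optimal: Car 63→Request R2 ($39), Car 27→Request R6 ($26), Car 58→Request R1 ($44) — total 39+26+44 = $109.
Column-greedy (each request in turn goes to its best remaining driver) gives $84, worse by 25.
Next-best assignment: Car 63→Request R1, Car 27→Request R2, Car 58→Request R6 = $102.
Car 63's own top request is Request R1 ($41), but forcing Car 63→Request R1 and reassigning the rest optimally gives only $102 — worse by 7.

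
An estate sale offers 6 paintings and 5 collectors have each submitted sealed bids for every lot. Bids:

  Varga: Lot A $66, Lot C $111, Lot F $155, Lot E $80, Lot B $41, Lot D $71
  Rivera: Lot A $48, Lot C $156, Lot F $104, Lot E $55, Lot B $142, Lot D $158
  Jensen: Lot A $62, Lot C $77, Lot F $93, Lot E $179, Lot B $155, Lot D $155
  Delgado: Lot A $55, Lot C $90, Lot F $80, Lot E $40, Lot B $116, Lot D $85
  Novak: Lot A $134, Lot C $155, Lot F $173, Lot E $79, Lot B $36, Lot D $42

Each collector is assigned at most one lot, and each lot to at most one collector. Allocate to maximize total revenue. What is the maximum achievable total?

Max total: $763

Optimal: Varga→Lot F ($155), Rivera→Lot D ($158), Jensen→Lot E ($179), Delgado→Lot B ($116), Novak→Lot C ($155) — total 155+158+179+116+155 = $763.
Max-entry greedy (repeatedly take the single best remaining cell) gives $737, worse by 26.
Next-best assignment: Varga→Lot F, Rivera→Lot D, Jensen→Lot E, Delgado→Lot B, Novak→Lot A = $742.
Swapping Jensen↔Delgado (Jensen→Lot B $155, Delgado→Lot E $40) loses 100.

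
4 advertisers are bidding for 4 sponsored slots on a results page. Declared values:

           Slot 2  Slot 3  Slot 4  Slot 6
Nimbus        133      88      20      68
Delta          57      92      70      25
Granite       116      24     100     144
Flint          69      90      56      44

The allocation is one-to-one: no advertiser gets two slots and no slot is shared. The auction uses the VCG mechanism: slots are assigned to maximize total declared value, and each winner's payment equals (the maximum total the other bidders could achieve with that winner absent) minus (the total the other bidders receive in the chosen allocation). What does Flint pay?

Efficient allocation: Nimbus→Slot 2 ($133), Delta→Slot 4 ($70), Granite→Slot 6 ($144), Flint→Slot 3 ($90); total welfare W = $437.
Flint receives Slot 3 at value $90, so the others get W − 90 = $347.
Without Flint: best allocation of the remaining 3 bidders over all 4 slots is Nimbus→Slot 2 ($133), Delta→Slot 3 ($92), Granite→Slot 6 ($144), total $369.
VCG payment = (others' best without Flint) − (others' welfare with Flint) = 369 − 347 = $22.

Flint pays $22.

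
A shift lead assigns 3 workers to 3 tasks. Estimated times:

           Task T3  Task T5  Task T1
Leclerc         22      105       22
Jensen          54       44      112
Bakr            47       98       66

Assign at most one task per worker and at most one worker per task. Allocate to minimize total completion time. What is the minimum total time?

This is the linear assignment problem.
Optimal: Leclerc→Task T1 (22 min), Jensen→Task T5 (44 min), Bakr→Task T3 (47 min) — total 22+44+47 = 113 min.
Column-greedy (each task in turn goes to its cheapest remaining worker) gives 132 min, worse by 19.
Next-best assignment: Leclerc→Task T3, Jensen→Task T5, Bakr→Task T1 = 132 min.
Checked against all permutations: 113 min is optimal.

Min total: 113 min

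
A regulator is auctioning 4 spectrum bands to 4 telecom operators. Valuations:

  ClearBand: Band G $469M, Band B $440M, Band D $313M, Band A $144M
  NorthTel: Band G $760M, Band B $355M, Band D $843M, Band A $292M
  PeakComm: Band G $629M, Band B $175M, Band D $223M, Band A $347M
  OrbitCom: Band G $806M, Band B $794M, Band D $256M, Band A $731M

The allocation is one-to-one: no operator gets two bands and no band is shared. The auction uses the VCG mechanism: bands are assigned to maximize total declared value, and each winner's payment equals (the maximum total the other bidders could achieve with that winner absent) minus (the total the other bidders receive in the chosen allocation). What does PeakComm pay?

PeakComm pays $92M.

Efficient allocation: ClearBand→Band B ($440M), NorthTel→Band D ($843M), PeakComm→Band G ($629M), OrbitCom→Band A ($731M); total welfare W = $2643M.
PeakComm receives Band G at value $629M, so the others get W − 629 = $2014M.
Without PeakComm: best allocation of the remaining 3 bidders over all 4 bands is ClearBand→Band G ($469M), NorthTel→Band D ($843M), OrbitCom→Band B ($794M), total $2106M.
VCG payment = (others' best without PeakComm) − (others' welfare with PeakComm) = 2106 − 2014 = $92M.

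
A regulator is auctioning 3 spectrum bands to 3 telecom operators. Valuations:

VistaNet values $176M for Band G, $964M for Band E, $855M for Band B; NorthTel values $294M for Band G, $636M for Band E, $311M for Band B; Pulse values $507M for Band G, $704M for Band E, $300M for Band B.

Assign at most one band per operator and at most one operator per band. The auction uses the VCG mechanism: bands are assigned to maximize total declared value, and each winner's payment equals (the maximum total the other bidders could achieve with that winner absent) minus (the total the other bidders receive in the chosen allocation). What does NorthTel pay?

Efficient allocation: VistaNet→Band B ($855M), NorthTel→Band E ($636M), Pulse→Band G ($507M); total welfare W = $1998M.
NorthTel receives Band E at value $636M, so the others get W − 636 = $1362M.
Without NorthTel: best allocation of the remaining 2 bidders over all 3 bands is VistaNet→Band B ($855M), Pulse→Band E ($704M), total $1559M.
VCG payment = (others' best without NorthTel) − (others' welfare with NorthTel) = 1559 − 1362 = $197M.

NorthTel pays $197M.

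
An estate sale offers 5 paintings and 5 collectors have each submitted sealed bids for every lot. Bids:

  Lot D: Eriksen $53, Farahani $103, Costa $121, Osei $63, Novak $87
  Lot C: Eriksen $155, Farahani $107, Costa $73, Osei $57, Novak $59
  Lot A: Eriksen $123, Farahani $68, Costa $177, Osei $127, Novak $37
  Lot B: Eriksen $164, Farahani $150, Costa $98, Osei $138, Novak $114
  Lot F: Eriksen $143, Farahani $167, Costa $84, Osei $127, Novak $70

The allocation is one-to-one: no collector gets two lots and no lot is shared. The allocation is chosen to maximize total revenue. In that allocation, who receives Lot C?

Optimal: Eriksen→Lot C ($155), Farahani→Lot F ($167), Costa→Lot A ($177), Osei→Lot B ($138), Novak→Lot D ($87) — total 155+167+177+138+87 = $724.
Eriksen's own top lot is Lot B ($164), but forcing Eriksen→Lot B and reassigning the rest optimally gives only $662 — worse by 62.

Eriksen receives Lot C.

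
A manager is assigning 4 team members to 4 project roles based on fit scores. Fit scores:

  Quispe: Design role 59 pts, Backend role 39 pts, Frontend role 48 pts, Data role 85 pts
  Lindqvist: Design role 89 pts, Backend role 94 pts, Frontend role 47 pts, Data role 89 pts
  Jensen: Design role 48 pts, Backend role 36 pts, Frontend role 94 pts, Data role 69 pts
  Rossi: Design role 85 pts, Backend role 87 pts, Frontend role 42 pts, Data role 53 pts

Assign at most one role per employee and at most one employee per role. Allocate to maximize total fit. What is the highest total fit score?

Optimal: Quispe→Data role (85 pts), Lindqvist→Backend role (94 pts), Jensen→Frontend role (94 pts), Rossi→Design role (85 pts) — total 85+94+94+85 = 358 pts.
Column-greedy (each role in turn goes to its best remaining employee) gives 355 pts, worse by 3.

Maximum total: 358 pts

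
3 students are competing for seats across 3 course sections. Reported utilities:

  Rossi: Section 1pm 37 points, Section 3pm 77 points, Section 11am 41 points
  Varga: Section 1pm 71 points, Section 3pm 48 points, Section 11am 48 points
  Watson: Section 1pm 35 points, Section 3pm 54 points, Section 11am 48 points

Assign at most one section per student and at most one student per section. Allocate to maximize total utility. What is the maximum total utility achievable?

Maximum total: 196 points

Optimal: Rossi→Section 3pm (77 points), Varga→Section 1pm (71 points), Watson→Section 11am (48 points) — total 77+71+48 = 196 points.
Checked against all permutations: 196 points is optimal.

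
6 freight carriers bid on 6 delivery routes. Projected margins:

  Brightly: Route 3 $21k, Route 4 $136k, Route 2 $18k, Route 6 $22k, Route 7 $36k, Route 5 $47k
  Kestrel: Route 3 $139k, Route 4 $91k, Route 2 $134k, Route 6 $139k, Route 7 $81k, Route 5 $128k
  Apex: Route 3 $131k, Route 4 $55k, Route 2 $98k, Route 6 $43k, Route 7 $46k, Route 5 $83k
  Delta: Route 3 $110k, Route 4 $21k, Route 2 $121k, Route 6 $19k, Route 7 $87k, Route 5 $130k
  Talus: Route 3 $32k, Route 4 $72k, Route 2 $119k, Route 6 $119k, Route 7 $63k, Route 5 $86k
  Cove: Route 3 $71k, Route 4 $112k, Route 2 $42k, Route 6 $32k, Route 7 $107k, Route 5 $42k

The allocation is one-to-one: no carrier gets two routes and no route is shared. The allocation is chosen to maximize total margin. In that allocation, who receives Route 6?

Kestrel receives Route 6.

Optimal: Brightly→Route 4 ($136k), Kestrel→Route 6 ($139k), Apex→Route 3 ($131k), Delta→Route 5 ($130k), Talus→Route 2 ($119k), Cove→Route 7 ($107k) — total 136+139+131+130+119+107 = $762k.
Row-greedy (each carrier in turn takes its best remaining route) gives $729k, worse by 33.
Swapping Brightly↔Kestrel (Brightly→Route 6 $22k, Kestrel→Route 4 $91k) loses 162.
Kestrel's own top route is Route 3 ($139k), but forcing Kestrel→Route 3 and reassigning the rest optimally gives only $729k — worse by 33.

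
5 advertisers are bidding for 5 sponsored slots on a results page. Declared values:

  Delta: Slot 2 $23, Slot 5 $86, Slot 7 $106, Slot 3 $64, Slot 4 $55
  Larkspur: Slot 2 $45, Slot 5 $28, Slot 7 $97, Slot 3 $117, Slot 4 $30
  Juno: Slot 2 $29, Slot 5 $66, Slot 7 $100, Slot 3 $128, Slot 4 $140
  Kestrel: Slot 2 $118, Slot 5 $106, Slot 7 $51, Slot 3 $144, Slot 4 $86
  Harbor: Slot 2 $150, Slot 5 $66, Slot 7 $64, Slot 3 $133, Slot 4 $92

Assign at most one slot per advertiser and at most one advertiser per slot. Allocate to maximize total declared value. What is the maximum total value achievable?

Optimal: Delta→Slot 7 ($106), Larkspur→Slot 3 ($117), Juno→Slot 4 ($140), Kestrel→Slot 5 ($106), Harbor→Slot 2 ($150) — total 106+117+140+106+150 = $619.
Max-entry greedy (repeatedly take the single best remaining cell) gives $568, worse by 51.
Swapping Kestrel↔Delta (Kestrel→Slot 7 $51, Delta→Slot 5 $86) loses 75.
Every other assignment is strictly worse.

Max total: $619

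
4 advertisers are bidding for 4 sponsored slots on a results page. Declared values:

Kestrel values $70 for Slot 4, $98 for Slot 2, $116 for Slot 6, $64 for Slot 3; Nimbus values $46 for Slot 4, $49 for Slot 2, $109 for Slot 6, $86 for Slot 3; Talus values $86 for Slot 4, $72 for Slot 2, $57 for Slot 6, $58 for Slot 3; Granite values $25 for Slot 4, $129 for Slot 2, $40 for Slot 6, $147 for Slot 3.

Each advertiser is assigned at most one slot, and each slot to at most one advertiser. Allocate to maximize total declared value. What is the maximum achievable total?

Maximum total: $440

This is the linear assignment problem.
Optimal: Kestrel→Slot 2 ($98), Nimbus→Slot 6 ($109), Talus→Slot 4 ($86), Granite→Slot 3 ($147) — total 98+109+86+147 = $440.
Row-greedy (each advertiser in turn takes its best remaining slot) gives $417, worse by 23.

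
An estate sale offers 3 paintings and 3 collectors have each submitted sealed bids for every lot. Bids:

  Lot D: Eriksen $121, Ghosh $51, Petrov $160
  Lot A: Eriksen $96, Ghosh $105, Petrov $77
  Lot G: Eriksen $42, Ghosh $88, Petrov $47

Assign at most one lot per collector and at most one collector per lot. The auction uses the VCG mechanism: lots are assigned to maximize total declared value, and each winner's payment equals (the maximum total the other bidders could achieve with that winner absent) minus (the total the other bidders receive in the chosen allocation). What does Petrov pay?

Petrov pays $42.

Efficient allocation: Eriksen→Lot A ($96), Ghosh→Lot G ($88), Petrov→Lot D ($160); total welfare W = $344.
Petrov receives Lot D at value $160, so the others get W − 160 = $184.
Without Petrov: best allocation of the remaining 2 bidders over all 3 lots is Eriksen→Lot D ($121), Ghosh→Lot A ($105), total $226.
VCG payment = (others' best without Petrov) − (others' welfare with Petrov) = 226 − 184 = $42.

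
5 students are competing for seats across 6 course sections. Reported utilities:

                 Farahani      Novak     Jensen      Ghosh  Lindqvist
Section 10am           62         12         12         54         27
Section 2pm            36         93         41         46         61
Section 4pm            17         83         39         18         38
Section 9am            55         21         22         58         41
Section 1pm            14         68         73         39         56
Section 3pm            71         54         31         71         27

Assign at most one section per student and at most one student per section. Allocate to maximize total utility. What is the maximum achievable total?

Optimal: Farahani→Section 10am (62 points), Novak→Section 4pm (83 points), Jensen→Section 1pm (73 points), Ghosh→Section 3pm (71 points), Lindqvist→Section 2pm (61 points) — total 62+83+73+71+61 = 350 points.
Column-greedy (each section in turn goes to its best remaining student) gives 308 points, worse by 42.
Next-best assignment: Farahani→Section 3pm, Novak→Section 4pm, Jensen→Section 1pm, Ghosh→Section 9am, Lindqvist→Section 2pm = 346 points.

Max total: 350 points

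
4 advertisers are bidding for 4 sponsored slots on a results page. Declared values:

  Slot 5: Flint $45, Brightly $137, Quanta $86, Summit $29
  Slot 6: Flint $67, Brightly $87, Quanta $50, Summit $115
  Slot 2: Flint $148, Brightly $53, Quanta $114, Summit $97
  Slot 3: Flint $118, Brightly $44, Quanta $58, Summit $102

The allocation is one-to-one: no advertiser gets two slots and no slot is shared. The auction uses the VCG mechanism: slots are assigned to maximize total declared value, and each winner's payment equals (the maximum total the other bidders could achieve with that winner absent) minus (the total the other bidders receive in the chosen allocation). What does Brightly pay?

Efficient allocation: Flint→Slot 3 ($118), Brightly→Slot 5 ($137), Quanta→Slot 2 ($114), Summit→Slot 6 ($115); total welfare W = $484.
Brightly receives Slot 5 at value $137, so the others get W − 137 = $347.
Without Brightly: best allocation of the remaining 3 bidders over all 4 slots is Flint→Slot 2 ($148), Quanta→Slot 5 ($86), Summit→Slot 6 ($115), total $349.
VCG payment = (others' best without Brightly) − (others' welfare with Brightly) = 349 − 347 = $2.

Brightly pays $2.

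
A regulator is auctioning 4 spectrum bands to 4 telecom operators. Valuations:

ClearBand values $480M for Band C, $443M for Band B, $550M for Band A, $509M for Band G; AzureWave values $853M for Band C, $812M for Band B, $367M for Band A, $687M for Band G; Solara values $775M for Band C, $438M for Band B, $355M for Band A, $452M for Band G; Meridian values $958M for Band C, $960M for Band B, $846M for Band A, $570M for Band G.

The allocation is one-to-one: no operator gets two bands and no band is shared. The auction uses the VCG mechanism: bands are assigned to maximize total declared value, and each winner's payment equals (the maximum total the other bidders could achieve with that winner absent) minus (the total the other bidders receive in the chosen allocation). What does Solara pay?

Solara pays $166M.

Efficient allocation: ClearBand→Band A ($550M), AzureWave→Band G ($687M), Solara→Band C ($775M), Meridian→Band B ($960M); total welfare W = $2972M.
Solara receives Band C at value $775M, so the others get W − 775 = $2197M.
Without Solara: best allocation of the remaining 3 bidders over all 4 bands is ClearBand→Band A ($550M), AzureWave→Band C ($853M), Meridian→Band B ($960M), total $2363M.
VCG payment = (others' best without Solara) − (others' welfare with Solara) = 2363 − 2197 = $166M.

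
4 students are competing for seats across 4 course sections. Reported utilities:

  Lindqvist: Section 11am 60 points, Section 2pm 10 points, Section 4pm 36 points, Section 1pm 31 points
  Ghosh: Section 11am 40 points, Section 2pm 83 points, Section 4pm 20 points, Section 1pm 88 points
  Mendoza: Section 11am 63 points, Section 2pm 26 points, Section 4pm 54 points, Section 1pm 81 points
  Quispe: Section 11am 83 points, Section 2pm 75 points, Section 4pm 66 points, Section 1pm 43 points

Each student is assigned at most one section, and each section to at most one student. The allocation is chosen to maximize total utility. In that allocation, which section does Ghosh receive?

Ghosh receives Section 2pm.

This is the linear assignment problem.
Optimal: Lindqvist→Section 11am (60 points), Ghosh→Section 2pm (83 points), Mendoza→Section 1pm (81 points), Quispe→Section 4pm (66 points) — total 60+83+81+66 = 290 points.
Next-best assignment: Lindqvist→Section 4pm, Ghosh→Section 2pm, Mendoza→Section 1pm, Quispe→Section 11am = 283 points.
Ghosh's own top section is Section 1pm (88 points), but forcing Ghosh→Section 1pm and reassigning the rest optimally gives only 277 points — worse by 13.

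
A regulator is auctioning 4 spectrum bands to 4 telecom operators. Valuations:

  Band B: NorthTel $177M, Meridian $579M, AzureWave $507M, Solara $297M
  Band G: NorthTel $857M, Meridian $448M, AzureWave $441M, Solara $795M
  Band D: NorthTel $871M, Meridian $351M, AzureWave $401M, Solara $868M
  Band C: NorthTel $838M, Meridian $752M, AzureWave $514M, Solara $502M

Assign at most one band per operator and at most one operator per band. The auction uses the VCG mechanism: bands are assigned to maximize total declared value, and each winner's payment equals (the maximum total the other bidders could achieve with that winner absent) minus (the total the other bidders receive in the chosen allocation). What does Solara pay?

Solara pays $14M.

Efficient allocation: NorthTel→Band G ($857M), Meridian→Band C ($752M), AzureWave→Band B ($507M), Solara→Band D ($868M); total welfare W = $2984M.
Solara receives Band D at value $868M, so the others get W − 868 = $2116M.
Without Solara: best allocation of the remaining 3 bidders over all 4 bands is NorthTel→Band D ($871M), Meridian→Band C ($752M), AzureWave→Band B ($507M), total $2130M.
VCG payment = (others' best without Solara) − (others' welfare with Solara) = 2130 − 2116 = $14M.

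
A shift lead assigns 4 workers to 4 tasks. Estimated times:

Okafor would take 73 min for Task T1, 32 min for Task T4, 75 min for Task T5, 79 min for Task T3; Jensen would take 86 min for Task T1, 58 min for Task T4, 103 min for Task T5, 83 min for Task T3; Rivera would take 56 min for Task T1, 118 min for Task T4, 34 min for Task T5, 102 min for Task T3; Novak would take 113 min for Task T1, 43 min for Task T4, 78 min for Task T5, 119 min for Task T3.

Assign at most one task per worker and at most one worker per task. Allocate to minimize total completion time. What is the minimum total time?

Min total: 233 min

This is the linear assignment problem.
Optimal: Okafor→Task T1 (73 min), Jensen→Task T3 (83 min), Rivera→Task T5 (34 min), Novak→Task T4 (43 min) — total 73+83+34+43 = 233 min.
Row-greedy (each worker in turn takes its cheapest remaining task) gives 262 min, worse by 29.
Next-best assignment: Okafor→Task T3, Jensen→Task T1, Rivera→Task T5, Novak→Task T4 = 242 min.
Swapping Jensen↔Rivera (Jensen→Task T5 103 min, Rivera→Task T3 102 min) adds 88.
Every other assignment is strictly worse.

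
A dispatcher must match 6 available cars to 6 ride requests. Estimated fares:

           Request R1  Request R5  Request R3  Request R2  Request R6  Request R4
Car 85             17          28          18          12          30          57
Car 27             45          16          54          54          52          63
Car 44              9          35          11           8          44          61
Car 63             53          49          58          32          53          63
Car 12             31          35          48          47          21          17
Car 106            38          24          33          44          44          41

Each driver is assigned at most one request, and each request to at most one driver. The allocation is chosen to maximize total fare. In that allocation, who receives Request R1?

Car 63 receives Request R1.

This is a one-to-one assignment (maximum-weight bipartite matching).
Optimal: Car 85→Request R4 ($57), Car 27→Request R2 ($54), Car 44→Request R5 ($35), Car 63→Request R1 ($53), Car 12→Request R3 ($48), Car 106→Request R6 ($44) — total 57+54+35+53+48+44 = $291.
Row-greedy (each driver in turn takes its best remaining request) gives $279, worse by 12.
Next-best assignment: Car 85→Request R4, Car 27→Request R3, Car 44→Request R5, Car 63→Request R1, Car 12→Request R2, Car 106→Request R6 = $290.
Car 63's own top request is Request R4 ($63), but forcing Car 63→Request R4 and reassigning the rest optimally gives only $275 — worse by 16.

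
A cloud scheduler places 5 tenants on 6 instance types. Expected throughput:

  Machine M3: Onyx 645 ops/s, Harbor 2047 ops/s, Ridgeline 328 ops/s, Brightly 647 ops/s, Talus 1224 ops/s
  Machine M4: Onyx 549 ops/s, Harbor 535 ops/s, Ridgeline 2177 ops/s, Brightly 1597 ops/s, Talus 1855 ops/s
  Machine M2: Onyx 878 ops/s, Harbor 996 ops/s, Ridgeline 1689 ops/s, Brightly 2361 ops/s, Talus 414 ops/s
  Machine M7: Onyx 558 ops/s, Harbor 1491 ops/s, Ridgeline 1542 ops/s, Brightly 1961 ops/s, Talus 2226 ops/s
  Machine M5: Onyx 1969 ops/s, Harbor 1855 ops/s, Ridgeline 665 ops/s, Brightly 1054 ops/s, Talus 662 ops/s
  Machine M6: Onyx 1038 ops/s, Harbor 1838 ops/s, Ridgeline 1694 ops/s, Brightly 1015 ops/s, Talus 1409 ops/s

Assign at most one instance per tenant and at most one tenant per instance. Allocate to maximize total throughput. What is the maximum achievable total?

Max total: 10780 ops/s

This is a one-to-one assignment (maximum-weight bipartite matching).
Optimal: Onyx→Machine M5 (1969 ops/s), Harbor→Machine M3 (2047 ops/s), Ridgeline→Machine M4 (2177 ops/s), Brightly→Machine M2 (2361 ops/s), Talus→Machine M7 (2226 ops/s) — total 1969+2047+2177+2361+2226 = 10780 ops/s.
Checked against all permutations: 10780 ops/s is optimal.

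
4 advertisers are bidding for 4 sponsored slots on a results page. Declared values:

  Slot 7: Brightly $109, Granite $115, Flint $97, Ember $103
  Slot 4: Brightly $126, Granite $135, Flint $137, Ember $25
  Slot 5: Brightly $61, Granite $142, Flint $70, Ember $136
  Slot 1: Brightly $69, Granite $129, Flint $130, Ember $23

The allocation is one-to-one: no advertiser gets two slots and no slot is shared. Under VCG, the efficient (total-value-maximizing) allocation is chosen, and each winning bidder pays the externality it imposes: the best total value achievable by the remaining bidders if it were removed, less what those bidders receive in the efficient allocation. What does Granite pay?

Efficient allocation: Brightly→Slot 7 ($109), Granite→Slot 1 ($129), Flint→Slot 4 ($137), Ember→Slot 5 ($136); total welfare W = $511.
Granite receives Slot 1 at value $129, so the others get W − 129 = $382.
Without Granite: best allocation of the remaining 3 bidders over all 4 slots is Brightly→Slot 4 ($126), Flint→Slot 1 ($130), Ember→Slot 5 ($136), total $392.
VCG payment = (others' best without Granite) − (others' welfare with Granite) = 392 − 382 = $10.

Granite pays $10.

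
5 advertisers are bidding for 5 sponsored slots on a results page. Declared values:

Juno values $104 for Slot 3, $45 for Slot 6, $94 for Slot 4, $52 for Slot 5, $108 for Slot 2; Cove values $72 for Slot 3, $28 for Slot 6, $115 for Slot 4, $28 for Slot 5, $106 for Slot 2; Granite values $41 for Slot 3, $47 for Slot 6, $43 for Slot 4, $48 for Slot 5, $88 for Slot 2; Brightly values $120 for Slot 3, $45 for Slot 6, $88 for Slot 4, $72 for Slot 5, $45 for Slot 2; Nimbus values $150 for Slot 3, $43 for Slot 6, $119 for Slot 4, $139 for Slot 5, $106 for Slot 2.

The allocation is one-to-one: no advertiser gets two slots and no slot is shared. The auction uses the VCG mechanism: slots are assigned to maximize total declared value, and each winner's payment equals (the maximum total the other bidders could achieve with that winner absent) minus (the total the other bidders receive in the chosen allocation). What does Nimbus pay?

Nimbus pays $1.

Efficient allocation: Juno→Slot 2 ($108), Cove→Slot 4 ($115), Granite→Slot 6 ($47), Brightly→Slot 3 ($120), Nimbus→Slot 5 ($139); total welfare W = $529.
Nimbus receives Slot 5 at value $139, so the others get W − 139 = $390.
Without Nimbus: best allocation of the remaining 4 bidders over all 5 slots is Juno→Slot 2 ($108), Cove→Slot 4 ($115), Granite→Slot 5 ($48), Brightly→Slot 3 ($120), total $391.
VCG payment = (others' best without Nimbus) − (others' welfare with Nimbus) = 391 − 390 = $1.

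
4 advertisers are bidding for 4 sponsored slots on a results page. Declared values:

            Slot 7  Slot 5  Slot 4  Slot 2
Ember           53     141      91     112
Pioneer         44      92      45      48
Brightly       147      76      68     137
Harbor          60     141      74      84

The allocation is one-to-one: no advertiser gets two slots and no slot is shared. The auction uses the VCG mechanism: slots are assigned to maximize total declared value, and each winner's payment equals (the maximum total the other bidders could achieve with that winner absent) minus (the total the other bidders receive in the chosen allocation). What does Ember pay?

Ember pays $3.

Efficient allocation: Ember→Slot 2 ($112), Pioneer→Slot 4 ($45), Brightly→Slot 7 ($147), Harbor→Slot 5 ($141); total welfare W = $445.
Ember receives Slot 2 at value $112, so the others get W − 112 = $333.
Without Ember: best allocation of the remaining 3 bidders over all 4 slots is Pioneer→Slot 2 ($48), Brightly→Slot 7 ($147), Harbor→Slot 5 ($141), total $336.
VCG payment = (others' best without Ember) − (others' welfare with Ember) = 336 − 333 = $3.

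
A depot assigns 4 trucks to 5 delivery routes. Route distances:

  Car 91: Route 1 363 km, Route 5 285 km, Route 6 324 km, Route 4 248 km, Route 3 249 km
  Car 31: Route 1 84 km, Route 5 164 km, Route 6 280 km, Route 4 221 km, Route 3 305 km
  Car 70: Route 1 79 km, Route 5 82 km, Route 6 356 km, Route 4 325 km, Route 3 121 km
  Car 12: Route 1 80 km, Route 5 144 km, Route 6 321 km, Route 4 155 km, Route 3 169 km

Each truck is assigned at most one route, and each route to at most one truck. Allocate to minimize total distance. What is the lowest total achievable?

Treat this as an assignment problem: match each truck to one route.
Optimal: Car 91→Route 3 (249 km), Car 31→Route 1 (84 km), Car 70→Route 5 (82 km), Car 12→Route 4 (155 km) — total 249+84+82+155 = 570 km.
Column-greedy (each route in turn goes to its cheapest remaining truck) gives 751 km, worse by 181.
Next-best assignment: Car 91→Route 4, Car 31→Route 1, Car 70→Route 5, Car 12→Route 3 = 583 km.
Every other assignment is strictly worse.

Min total: 570 km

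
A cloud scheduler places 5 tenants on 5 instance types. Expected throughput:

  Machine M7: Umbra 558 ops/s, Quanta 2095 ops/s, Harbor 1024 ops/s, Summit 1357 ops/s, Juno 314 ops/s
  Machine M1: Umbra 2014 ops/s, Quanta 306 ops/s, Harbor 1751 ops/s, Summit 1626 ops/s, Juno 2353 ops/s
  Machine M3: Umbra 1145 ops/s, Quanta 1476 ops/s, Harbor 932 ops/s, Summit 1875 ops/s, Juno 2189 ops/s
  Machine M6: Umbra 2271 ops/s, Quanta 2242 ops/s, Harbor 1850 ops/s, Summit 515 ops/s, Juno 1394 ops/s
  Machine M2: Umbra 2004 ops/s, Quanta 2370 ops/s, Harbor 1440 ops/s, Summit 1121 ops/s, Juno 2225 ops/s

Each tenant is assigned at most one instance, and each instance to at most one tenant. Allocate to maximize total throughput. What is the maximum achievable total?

Maximum total: 10217 ops/s

Treat this as an assignment problem: match each tenant to one instance.
Optimal: Umbra→Machine M6 (2271 ops/s), Quanta→Machine M7 (2095 ops/s), Harbor→Machine M1 (1751 ops/s), Summit→Machine M3 (1875 ops/s), Juno→Machine M2 (2225 ops/s) — total 2271+2095+1751+1875+2225 = 10217 ops/s.
Max-entry greedy (repeatedly take the single best remaining cell) gives 9893 ops/s, worse by 324.
Checked against all permutations: 10217 ops/s is optimal.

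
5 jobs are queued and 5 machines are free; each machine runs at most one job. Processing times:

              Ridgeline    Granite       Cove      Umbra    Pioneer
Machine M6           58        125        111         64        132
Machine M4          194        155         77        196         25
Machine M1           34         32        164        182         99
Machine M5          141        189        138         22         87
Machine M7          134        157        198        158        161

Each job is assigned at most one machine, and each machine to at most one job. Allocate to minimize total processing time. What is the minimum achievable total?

Treat this as an assignment problem: match each job to one machine.
Optimal: Ridgeline→Machine M7 (134 min), Granite→Machine M1 (32 min), Cove→Machine M6 (111 min), Umbra→Machine M5 (22 min), Pioneer→Machine M4 (25 min) — total 134+32+111+22+25 = 324 min.
Min-entry greedy (repeatedly take the single cheapest remaining cell) gives 335 min, worse by 11.
Next-best assignment: Ridgeline→Machine M6, Granite→Machine M1, Cove→Machine M7, Umbra→Machine M5, Pioneer→Machine M4 = 335 min.
Swapping Umbra↔Cove (Umbra→Machine M6 64 min, Cove→Machine M5 138 min) adds 69.
Every other assignment is strictly worse.

Min total: 324 min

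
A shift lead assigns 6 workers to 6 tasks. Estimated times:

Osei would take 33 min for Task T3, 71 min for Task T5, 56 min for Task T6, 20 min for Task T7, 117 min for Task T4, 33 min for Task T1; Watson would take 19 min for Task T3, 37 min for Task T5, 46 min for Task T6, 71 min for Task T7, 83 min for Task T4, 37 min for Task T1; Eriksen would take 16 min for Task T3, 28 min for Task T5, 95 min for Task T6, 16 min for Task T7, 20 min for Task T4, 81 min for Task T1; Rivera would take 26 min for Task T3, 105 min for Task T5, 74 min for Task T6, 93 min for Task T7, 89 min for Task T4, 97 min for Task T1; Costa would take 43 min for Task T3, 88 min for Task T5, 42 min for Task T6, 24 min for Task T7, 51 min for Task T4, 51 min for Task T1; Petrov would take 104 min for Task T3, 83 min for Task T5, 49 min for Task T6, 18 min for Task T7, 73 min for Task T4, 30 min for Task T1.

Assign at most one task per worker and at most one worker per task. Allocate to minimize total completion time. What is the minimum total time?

Min total: 175 min

Optimal: Osei→Task T7 (20 min), Watson→Task T5 (37 min), Eriksen→Task T4 (20 min), Rivera→Task T3 (26 min), Costa→Task T6 (42 min), Petrov→Task T1 (30 min) — total 20+37+20+26+42+30 = 175 min.
Row-greedy (each worker in turn takes its cheapest remaining task) gives 267 min, worse by 92.
Checked against all permutations: 175 min is optimal.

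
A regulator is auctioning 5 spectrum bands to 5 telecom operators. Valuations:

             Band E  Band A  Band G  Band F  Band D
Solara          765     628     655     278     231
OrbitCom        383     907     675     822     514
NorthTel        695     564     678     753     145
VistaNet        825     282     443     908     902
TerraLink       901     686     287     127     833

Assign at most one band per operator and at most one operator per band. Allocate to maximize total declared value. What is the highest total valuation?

Max total: $4118M

Treat this as an assignment problem: match each operator to one band.
Optimal: Solara→Band G ($655M), OrbitCom→Band A ($907M), NorthTel→Band F ($753M), VistaNet→Band D ($902M), TerraLink→Band E ($901M) — total 655+907+753+902+901 = $4118M.
Max-entry greedy (repeatedly take the single best remaining cell) gives $3625M, worse by 493.
No other one-to-one assignment exceeds $4118M.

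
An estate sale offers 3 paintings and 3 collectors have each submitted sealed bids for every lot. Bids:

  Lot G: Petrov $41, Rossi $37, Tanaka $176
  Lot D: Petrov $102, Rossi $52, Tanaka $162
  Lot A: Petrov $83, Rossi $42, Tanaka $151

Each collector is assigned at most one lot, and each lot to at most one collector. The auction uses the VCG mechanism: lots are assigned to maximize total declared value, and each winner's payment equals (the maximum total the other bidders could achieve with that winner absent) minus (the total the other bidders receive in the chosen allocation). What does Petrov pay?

Petrov pays $10.

Efficient allocation: Petrov→Lot D ($102), Rossi→Lot A ($42), Tanaka→Lot G ($176); total welfare W = $320.
Petrov receives Lot D at value $102, so the others get W − 102 = $218.
Without Petrov: best allocation of the remaining 2 bidders over all 3 lots is Rossi→Lot D ($52), Tanaka→Lot G ($176), total $228.
VCG payment = (others' best without Petrov) − (others' welfare with Petrov) = 228 − 218 = $10.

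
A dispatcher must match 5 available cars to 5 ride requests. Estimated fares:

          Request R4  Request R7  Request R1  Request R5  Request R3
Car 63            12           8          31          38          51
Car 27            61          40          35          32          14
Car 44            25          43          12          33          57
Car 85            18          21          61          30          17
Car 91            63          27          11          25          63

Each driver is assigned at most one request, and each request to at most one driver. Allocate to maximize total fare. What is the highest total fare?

Optimal: Car 63→Request R5 ($38), Car 27→Request R4 ($61), Car 44→Request R7 ($43), Car 85→Request R1 ($61), Car 91→Request R3 ($63) — total 38+61+43+61+63 = $266.
Column-greedy (each request in turn goes to its best remaining driver) gives $219, worse by 47.
Next-best assignment: Car 63→Request R5, Car 27→Request R7, Car 44→Request R3, Car 85→Request R1, Car 91→Request R4 = $259.
No other one-to-one assignment exceeds $266.

Maximum total: $266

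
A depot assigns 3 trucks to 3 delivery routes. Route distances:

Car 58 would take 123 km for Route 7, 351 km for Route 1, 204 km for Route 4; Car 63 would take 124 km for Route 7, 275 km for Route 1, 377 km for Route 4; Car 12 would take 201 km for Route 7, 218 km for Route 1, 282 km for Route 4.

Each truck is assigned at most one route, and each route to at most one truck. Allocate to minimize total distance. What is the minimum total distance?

Optimal: Car 58→Route 4 (204 km), Car 63→Route 7 (124 km), Car 12→Route 1 (218 km) — total 204+124+218 = 546 km.
Next-best assignment: Car 58→Route 7, Car 63→Route 1, Car 12→Route 4 = 680 km.
Swapping Car 63↔Car 58 (Car 63→Route 4 377 km, Car 58→Route 7 123 km) adds 172.

Minimum total: 546 km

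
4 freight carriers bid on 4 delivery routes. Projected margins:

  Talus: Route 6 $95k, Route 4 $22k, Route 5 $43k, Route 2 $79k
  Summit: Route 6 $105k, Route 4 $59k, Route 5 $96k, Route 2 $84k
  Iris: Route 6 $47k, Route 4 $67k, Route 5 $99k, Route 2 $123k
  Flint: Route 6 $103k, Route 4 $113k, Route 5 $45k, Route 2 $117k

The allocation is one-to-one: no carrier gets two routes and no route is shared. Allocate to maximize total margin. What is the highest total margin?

Max total: $427k

This is the linear assignment problem.
Optimal: Talus→Route 6 ($95k), Summit→Route 5 ($96k), Iris→Route 2 ($123k), Flint→Route 4 ($113k) — total 95+96+123+113 = $427k.
Column-greedy (each route in turn goes to its best remaining carrier) gives $396k, worse by 31.
Next-best assignment: Talus→Route 2, Summit→Route 6, Iris→Route 5, Flint→Route 4 = $396k.
Swapping Flint↔Summit (Flint→Route 5 $45k, Summit→Route 4 $59k) loses 105.
Checked against all permutations: $427k is optimal.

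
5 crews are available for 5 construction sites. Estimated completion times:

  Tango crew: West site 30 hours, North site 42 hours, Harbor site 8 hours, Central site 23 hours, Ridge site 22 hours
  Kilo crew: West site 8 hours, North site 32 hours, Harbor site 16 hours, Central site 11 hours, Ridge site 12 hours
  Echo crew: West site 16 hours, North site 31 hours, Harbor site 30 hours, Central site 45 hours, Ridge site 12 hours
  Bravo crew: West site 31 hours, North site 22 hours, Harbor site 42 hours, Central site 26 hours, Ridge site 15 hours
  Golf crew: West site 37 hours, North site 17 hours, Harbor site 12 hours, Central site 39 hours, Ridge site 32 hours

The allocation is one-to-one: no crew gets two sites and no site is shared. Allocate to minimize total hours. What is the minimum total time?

Optimal: Tango crew→Harbor site (8 hours), Kilo crew→Central site (11 hours), Echo crew→West site (16 hours), Bravo crew→Ridge site (15 hours), Golf crew→North site (17 hours) — total 8+11+16+15+17 = 67 hours.
Min-entry greedy (repeatedly take the single cheapest remaining cell) gives 71 hours, worse by 4.
Swapping Kilo crew↔Tango crew (Kilo crew→Harbor site 16 hours, Tango crew→Central site 23 hours) adds 20.
No other one-to-one assignment undercuts 67 hours.

Min total: 67 hours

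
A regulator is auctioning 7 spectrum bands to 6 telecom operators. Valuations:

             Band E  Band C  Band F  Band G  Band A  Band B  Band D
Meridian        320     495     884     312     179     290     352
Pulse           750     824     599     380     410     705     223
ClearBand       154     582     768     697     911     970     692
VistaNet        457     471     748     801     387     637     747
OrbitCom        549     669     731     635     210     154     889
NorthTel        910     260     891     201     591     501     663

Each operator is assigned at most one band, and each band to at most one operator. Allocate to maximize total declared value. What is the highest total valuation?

Optimal: Meridian→Band F ($884M), Pulse→Band C ($824M), ClearBand→Band B ($970M), VistaNet→Band G ($801M), OrbitCom→Band D ($889M), NorthTel→Band E ($910M) — total 884+824+970+801+889+910 = $5278M.
Column-greedy (each band in turn goes to its best remaining operator) gives $4484M, worse by 794.
Checked against all permutations: $5278M is optimal.

Maximum total: $5278M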